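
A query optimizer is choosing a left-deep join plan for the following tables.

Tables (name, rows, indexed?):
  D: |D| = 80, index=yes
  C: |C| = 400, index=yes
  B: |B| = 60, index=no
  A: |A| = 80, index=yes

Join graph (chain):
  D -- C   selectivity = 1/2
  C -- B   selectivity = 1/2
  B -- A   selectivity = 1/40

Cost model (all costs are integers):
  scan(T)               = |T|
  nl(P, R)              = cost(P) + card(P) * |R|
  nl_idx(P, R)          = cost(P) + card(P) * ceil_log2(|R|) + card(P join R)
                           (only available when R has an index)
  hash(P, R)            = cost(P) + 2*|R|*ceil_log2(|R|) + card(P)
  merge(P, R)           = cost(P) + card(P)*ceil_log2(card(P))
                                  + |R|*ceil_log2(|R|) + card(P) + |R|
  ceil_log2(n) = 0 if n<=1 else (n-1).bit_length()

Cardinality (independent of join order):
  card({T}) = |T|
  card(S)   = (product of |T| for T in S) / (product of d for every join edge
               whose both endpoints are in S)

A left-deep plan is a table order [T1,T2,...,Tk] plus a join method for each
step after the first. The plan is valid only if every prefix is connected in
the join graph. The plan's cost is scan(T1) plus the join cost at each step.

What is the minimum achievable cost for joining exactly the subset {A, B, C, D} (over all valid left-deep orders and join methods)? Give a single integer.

Selinger DP over subsets of {A,B,C,D}:
  {D}: scan cost=80, card=80
  {C}: scan cost=400, card=400
  {B}: scan cost=60, card=60
  {A}: scan cost=80, card=80
  {CD}: card=16000; try (D,hash)→1920, (C,merge)→4720, (D,merge)→5040, (C,hash)→7360, (C,nl_idx)→16800, (D,nl_idx)→19200 …(+2); best=1920 via (D,hash)
  {BC}: card=12000; try (B,hash)→1520, (C,merge)→4480, (B,merge)→4820, (C,hash)→7320, (C,nl_idx)→12600, (C,nl)→24060 …(+1); best=1520 via (B,hash)
  {AB}: card=120; try (A,nl_idx)→600, (B,hash)→880, (A,merge)→1120, (B,merge)→1140, (A,hash)→1240, (A,nl)→4860 …(+1); best=600 via (A,nl_idx)
  {BCD}: card=480000; try (D,hash)→14640, (B,hash)→18640, (D,merge)→182160, (B,merge)→242340, (D,nl_idx)→565520, (D,nl)→961520 …(+1); best=14640 via (D,hash)
  {ABC}: card=24000; try (C,merge)→5560, (C,hash)→7920, (A,hash)→14640, (C,nl_idx)→25680, (C,nl)→48600, (A,nl_idx)→109520 …(+2); best=5560 via (C,merge)
  {ABCD}: card=960000; try (D,hash)→30680, (D,merge)→390200, (A,hash)→495760, (D,nl_idx)→1133560, (D,nl)→1925560, (A,nl_idx)→4334640 …(+2); best=30680 via (D,hash)

30680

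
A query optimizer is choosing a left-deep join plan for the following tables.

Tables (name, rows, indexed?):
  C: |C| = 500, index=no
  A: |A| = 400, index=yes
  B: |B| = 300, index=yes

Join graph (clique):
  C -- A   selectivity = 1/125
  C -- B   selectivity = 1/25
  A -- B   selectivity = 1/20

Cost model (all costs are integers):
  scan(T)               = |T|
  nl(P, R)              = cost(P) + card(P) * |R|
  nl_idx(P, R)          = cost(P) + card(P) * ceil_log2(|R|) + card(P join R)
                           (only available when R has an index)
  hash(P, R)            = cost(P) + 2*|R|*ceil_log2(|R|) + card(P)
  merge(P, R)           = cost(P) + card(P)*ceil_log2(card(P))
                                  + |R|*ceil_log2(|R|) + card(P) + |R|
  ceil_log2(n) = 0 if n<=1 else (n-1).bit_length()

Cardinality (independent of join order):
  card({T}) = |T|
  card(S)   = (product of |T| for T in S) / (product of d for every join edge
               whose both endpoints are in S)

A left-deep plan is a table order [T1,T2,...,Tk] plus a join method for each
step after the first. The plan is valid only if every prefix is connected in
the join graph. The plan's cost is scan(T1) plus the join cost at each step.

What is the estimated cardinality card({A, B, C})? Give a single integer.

Tables in S: A(400), B(300), C(500)
Edges inside S: C-A(d=125), C-B(d=25), A-B(d=20)
numerator = 400 * 300 * 500 = 60000000
denominator = 125 * 25 * 20 = 62500
card(S) = 60000000 / 62500 = 960

960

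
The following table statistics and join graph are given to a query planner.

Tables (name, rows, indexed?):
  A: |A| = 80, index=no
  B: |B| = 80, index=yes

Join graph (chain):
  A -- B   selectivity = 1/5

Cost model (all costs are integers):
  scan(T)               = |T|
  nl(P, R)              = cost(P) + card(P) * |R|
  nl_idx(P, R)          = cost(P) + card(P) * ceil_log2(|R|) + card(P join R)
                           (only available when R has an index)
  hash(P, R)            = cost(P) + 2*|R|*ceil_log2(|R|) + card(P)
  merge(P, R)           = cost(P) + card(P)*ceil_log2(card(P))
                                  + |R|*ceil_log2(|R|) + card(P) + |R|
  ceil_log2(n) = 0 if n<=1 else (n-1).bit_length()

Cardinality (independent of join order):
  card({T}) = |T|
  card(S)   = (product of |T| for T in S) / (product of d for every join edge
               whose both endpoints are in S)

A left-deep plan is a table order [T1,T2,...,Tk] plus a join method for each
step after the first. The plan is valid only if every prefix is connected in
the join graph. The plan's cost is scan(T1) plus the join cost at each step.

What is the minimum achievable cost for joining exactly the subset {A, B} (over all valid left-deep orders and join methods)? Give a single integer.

Selinger DP over subsets of {A,B}:
  {A}: scan cost=80, card=80
  {B}: scan cost=80, card=80
  {AB}: card=1280; try (B,hash)→1280, (A,hash)→1280, (B,merge)→1360, (A,merge)→1360, (B,nl_idx)→1920, (B,nl)→6480 …(+1); best=1280 via (B,hash)

1280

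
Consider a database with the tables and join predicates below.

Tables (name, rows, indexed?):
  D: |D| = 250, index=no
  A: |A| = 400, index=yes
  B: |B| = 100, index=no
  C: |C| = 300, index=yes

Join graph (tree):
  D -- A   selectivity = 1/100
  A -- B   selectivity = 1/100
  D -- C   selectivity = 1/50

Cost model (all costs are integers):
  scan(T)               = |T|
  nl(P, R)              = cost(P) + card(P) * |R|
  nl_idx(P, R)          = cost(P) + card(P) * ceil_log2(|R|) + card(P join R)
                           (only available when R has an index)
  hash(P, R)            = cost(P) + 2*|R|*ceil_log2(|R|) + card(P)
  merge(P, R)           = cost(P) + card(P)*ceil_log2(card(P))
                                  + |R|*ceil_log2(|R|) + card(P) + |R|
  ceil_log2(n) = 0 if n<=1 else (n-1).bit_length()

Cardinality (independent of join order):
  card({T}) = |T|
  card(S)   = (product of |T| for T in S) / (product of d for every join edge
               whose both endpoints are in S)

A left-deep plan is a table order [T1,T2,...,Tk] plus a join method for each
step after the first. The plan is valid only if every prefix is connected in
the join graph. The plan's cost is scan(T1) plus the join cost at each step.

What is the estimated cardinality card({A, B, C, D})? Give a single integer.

Tables in S: A(400), B(100), C(300), D(250)
Edges inside S: D-A(d=100), A-B(d=100), D-C(d=50)
numerator = 400 * 100 * 300 * 250 = 3000000000
denominator = 100 * 100 * 50 = 500000
card(S) = 3000000000 / 500000 = 6000

6000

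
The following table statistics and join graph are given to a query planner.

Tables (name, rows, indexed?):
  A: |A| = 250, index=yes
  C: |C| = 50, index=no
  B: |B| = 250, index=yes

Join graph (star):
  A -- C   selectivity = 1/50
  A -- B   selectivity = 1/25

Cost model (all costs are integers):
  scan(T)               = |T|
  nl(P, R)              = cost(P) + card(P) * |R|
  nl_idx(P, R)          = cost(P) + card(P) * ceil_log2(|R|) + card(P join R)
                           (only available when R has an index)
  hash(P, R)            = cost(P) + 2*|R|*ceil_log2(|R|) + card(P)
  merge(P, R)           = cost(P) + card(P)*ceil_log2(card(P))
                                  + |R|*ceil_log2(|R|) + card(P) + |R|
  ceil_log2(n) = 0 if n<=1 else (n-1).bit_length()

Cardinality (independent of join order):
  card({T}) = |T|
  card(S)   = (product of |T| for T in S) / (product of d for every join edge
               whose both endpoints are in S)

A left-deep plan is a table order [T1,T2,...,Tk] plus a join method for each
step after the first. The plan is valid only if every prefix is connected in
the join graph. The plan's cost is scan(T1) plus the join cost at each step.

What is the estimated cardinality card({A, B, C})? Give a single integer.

2500

Tables in S: A(250), B(250), C(50)
Edges inside S: A-C(d=50), A-B(d=25)
numerator = 250 * 250 * 50 = 3125000
denominator = 50 * 25 = 1250
card(S) = 3125000 / 1250 = 2500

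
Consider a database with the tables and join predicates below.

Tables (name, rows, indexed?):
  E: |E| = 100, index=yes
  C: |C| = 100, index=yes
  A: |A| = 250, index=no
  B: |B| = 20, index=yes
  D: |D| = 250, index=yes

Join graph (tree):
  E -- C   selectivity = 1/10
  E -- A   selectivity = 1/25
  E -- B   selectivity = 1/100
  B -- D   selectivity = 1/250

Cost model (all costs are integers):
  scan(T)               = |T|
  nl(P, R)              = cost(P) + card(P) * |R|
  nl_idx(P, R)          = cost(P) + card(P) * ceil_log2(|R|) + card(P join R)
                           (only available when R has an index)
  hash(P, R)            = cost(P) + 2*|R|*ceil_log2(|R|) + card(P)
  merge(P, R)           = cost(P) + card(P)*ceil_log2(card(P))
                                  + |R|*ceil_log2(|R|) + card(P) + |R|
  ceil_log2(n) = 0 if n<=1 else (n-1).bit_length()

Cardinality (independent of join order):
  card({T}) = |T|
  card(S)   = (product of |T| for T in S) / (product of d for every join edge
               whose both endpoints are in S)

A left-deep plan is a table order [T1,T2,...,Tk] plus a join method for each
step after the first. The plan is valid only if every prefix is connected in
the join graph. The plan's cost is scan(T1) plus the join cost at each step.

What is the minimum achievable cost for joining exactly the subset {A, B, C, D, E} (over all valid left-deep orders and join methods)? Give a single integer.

4330

Selinger DP over subsets of {A,B,C,D,E}:
  {E}: scan cost=100, card=100
  {C}: scan cost=100, card=100
  {A}: scan cost=250, card=250
  {B}: scan cost=20, card=20
  {D}: scan cost=250, card=250
  {CE}: card=1000; try (E,hash)→1600, (C,hash)→1600, (E,merge)→1700, (C,merge)→1700, (E,nl_idx)→1800, (C,nl_idx)→1800 …(+2); best=1600 via (E,hash)
  {AE}: card=1000; try (E,hash)→1900, (E,nl_idx)→3000, (A,merge)→3150, (E,merge)→3300, (A,hash)→4200, (A,nl)→25100 …(+1); best=1900 via (E,hash)
  {BE}: card=20; try (E,nl_idx)→180, (B,hash)→400, (B,nl_idx)→620, (E,merge)→940, (B,merge)→1020, (E,hash)→1440 …(+2); best=180 via (E,nl_idx)
  {BD}: card=20; try (D,nl_idx)→200, (B,hash)→700, (B,nl_idx)→1520, (D,merge)→2390, (B,merge)→2620, (D,hash)→4040 …(+2); best=200 via (D,nl_idx)
  {ACE}: card=10000; try (C,hash)→4300, (A,hash)→6600, (C,merge)→13700, (A,merge)→14850, (C,nl_idx)→18900, (C,nl)→101900 …(+1); best=4300 via (C,hash)
  {BCE}: card=200; try (C,nl_idx)→520, (C,merge)→1100, (C,hash)→1600, (C,nl)→2180, (B,hash)→2800, (B,nl_idx)→6800 …(+2); best=520 via (C,nl_idx)
  {ABE}: card=200; try (A,merge)→2550, (B,hash)→3100, (A,hash)→4200, (A,nl)→5180, (B,nl_idx)→7100, (B,merge)→13020 …(+1); best=2550 via (A,merge)
  {BDE}: card=20; try (E,nl_idx)→360, (D,nl_idx)→360, (E,merge)→1120, (E,hash)→1620, (E,nl)→2200, (D,merge)→2550 …(+2); best=360 via (E,nl_idx)
  {ABCE}: card=2000; try (C,hash)→4150, (A,merge)→4570, (A,hash)→4720, (C,merge)→5150, (C,nl_idx)→5950, (B,hash)→14500 …(+5); best=4150 via (C,hash)
  {BCDE}: card=200; try (C,nl_idx)→700, (C,merge)→1280, (C,hash)→1780, (D,nl_idx)→2320, (C,nl)→2360, (D,merge)→4570 …(+2); best=700 via (C,nl_idx)
  {ABDE}: card=200; try (A,merge)→2730, (D,nl_idx)→4350, (A,hash)→4380, (A,nl)→5360, (D,merge)→6600, (D,hash)→6750 …(+1); best=2730 via (A,merge)
  {ABCDE}: card=2000; try (C,hash)→4330, (A,merge)→4750, (A,hash)→4900, (C,merge)→5330, (C,nl_idx)→6130, (D,hash)→10150 …(+5); best=4330 via (C,hash)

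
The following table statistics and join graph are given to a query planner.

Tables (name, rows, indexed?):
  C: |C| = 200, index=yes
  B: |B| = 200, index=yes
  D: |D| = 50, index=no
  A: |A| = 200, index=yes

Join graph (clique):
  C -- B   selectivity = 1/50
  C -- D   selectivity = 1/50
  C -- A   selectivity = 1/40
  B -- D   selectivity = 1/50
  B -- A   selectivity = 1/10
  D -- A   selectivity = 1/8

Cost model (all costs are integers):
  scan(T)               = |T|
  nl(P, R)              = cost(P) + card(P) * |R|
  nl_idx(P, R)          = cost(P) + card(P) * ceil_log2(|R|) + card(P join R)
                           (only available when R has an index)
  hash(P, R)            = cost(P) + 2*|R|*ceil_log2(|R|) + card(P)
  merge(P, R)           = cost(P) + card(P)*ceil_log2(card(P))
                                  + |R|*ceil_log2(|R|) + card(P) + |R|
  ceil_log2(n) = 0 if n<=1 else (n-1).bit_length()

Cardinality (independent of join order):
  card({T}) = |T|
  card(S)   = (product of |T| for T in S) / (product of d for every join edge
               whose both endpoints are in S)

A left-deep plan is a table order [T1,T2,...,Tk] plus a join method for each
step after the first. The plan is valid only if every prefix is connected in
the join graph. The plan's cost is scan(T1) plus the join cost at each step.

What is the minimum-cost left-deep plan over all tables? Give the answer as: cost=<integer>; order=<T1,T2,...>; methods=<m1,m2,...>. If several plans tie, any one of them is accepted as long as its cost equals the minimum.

Selinger DP (subsets sized 1..n):
  {C}: scan cost=200, card=200
  {B}: scan cost=200, card=200
  {D}: scan cost=50, card=50
  {A}: scan cost=200, card=200
  {BC}: card=800; try (C,nl_idx)→2600, (B,nl_idx)→2600, (C,hash)→3600, (B,hash)→3600, (C,merge)→3800, (B,merge)→3800 …(+2); best=2600 via (C,nl_idx)
  {CD}: card=200; try (C,nl_idx)→650, (D,hash)→1000, (C,merge)→2200, (D,merge)→2350, (C,hash)→3300, (C,nl)→10050 …(+1); best=650 via (C,nl_idx)
  {AC}: card=1000; try (C,nl_idx)→2800, (A,nl_idx)→2800, (C,hash)→3600, (A,hash)→3600, (C,merge)→3800, (A,merge)→3800 …(+2); best=2800 via (C,nl_idx)
  {BD}: card=200; try (B,nl_idx)→650, (D,hash)→1000, (B,merge)→2200, (D,merge)→2350, (B,hash)→3300, (B,nl)→10050 …(+1); best=650 via (B,nl_idx)
  {AB}: card=4000; try (B,hash)→3600, (A,hash)→3600, (B,merge)→3800, (A,merge)→3800, (B,nl_idx)→5800, (A,nl_idx)→5800 …(+2); best=3600 via (B,hash)
  {AD}: card=1250; try (D,hash)→1000, (A,nl_idx)→1700, (A,merge)→2200, (D,merge)→2350, (A,hash)→3300, (A,nl)→10050 …(+1); best=1000 via (D,hash)
  {BCD}: card=16; try (C,nl_idx)→2266, (B,nl_idx)→2266, (D,hash)→4000, (C,hash)→4050, (B,hash)→4050, (C,merge)→4250 …(+5); best=2266 via (C,nl_idx)
  {ABC}: card=400; try (A,hash)→6600, (B,hash)→7000, (A,nl_idx)→9400, (C,hash)→10800, (B,nl_idx)→11200, (A,merge)→13200 …(+6); best=6600 via (A,hash)
  {ACD}: card=125; try (A,nl_idx)→2375, (A,hash)→4050, (A,merge)→4250, (D,hash)→4400, (C,hash)→5450, (C,nl_idx)→11125 …(+5); best=2375 via (A,nl_idx)
  {ABD}: card=500; try (A,nl_idx)→2750, (A,hash)→4050, (A,merge)→4250, (B,hash)→5450, (D,hash)→8200, (B,nl_idx)→11500 …(+5); best=2750 via (A,nl_idx)
  {ABCD}: card=1; try (A,nl_idx)→2395, (B,nl_idx)→3376, (A,merge)→4146, (B,merge)→5175, (A,nl)→5466, (A,hash)→5482 …(+9); best=2395 via (A,nl_idx)

cost=2395; order=D,B,C,A; methods=nl_idx,nl_idx,nl_idx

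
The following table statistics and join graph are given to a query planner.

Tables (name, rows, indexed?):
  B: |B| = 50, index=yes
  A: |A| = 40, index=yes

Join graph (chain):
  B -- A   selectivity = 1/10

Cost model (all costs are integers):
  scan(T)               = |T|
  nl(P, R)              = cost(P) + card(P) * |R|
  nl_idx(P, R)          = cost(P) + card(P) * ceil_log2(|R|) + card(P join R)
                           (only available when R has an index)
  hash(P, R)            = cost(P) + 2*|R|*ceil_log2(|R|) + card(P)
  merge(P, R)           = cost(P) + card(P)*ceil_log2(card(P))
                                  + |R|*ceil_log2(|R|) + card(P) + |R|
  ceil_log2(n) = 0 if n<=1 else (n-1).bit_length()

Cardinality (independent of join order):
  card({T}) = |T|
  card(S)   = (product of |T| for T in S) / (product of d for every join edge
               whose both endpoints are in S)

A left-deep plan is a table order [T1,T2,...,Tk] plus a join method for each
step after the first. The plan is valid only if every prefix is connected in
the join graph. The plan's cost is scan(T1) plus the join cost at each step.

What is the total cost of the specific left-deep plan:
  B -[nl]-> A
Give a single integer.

2050

step 1: scan B: cost=50, card=50
step 2: join A via nl
    card(P join A) = 50*40/(10) = 200
    cost = 50 + 50*40 = 2050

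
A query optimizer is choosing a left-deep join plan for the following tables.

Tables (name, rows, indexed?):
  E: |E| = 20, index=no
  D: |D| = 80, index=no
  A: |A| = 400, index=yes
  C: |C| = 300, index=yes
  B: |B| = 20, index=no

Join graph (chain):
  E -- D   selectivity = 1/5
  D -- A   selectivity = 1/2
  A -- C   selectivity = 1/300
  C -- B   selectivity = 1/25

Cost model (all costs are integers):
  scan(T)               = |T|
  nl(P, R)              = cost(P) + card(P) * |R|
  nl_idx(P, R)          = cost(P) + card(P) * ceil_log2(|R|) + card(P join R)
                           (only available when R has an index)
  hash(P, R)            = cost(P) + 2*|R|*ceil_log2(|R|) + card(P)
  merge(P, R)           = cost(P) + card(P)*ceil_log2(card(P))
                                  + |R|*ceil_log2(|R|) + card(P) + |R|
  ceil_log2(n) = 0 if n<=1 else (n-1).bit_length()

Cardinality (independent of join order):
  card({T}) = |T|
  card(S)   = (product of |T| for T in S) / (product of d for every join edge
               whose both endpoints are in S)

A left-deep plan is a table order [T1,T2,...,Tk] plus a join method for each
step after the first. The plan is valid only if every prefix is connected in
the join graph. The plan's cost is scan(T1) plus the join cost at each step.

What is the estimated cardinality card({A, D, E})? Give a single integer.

64000

Tables in S: A(400), D(80), E(20)
Edges inside S: E-D(d=5), D-A(d=2)
numerator = 400 * 80 * 20 = 640000
denominator = 5 * 2 = 10
card(S) = 640000 / 10 = 64000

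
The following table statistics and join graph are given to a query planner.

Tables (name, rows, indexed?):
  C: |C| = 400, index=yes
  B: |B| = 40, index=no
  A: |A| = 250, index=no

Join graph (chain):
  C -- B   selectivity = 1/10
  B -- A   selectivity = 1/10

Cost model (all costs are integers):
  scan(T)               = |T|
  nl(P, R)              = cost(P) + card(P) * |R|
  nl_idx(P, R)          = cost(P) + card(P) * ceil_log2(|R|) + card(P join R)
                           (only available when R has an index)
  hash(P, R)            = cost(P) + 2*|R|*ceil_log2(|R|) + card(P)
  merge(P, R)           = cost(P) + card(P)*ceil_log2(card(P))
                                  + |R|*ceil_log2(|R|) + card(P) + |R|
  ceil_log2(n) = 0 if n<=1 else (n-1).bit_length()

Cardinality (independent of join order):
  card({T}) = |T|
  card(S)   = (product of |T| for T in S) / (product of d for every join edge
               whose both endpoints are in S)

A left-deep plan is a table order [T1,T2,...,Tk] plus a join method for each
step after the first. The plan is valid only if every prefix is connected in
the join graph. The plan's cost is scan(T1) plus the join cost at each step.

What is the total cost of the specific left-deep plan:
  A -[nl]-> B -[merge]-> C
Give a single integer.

step 1: scan A: cost=250, card=250
step 2: join B via nl
    card(P join B) = 250*40/(10) = 1000
    cost = 250 + 250*40 = 10250
step 3: join C via merge
    card(P join C) = 1000*400/(10) = 40000
    cost = 10250 + 1000*10 + 400*9 + 1000 + 400 = 25250

25250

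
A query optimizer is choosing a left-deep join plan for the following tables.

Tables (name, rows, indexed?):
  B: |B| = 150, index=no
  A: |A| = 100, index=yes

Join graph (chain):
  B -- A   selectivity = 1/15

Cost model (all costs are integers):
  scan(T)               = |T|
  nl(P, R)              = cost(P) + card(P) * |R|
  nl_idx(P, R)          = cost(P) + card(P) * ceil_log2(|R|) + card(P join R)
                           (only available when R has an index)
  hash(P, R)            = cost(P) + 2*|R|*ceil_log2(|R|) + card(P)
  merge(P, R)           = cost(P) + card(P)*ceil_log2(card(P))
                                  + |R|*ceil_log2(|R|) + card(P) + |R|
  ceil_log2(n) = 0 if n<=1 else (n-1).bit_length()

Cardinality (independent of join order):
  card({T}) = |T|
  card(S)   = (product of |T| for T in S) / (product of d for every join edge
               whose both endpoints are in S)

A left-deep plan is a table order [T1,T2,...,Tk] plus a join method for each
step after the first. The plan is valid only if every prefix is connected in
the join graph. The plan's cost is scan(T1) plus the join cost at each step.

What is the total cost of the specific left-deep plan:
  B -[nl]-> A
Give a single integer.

step 1: scan B: cost=150, card=150
step 2: join A via nl
    card(P join A) = 150*100/(15) = 1000
    cost = 150 + 150*100 = 15150

15150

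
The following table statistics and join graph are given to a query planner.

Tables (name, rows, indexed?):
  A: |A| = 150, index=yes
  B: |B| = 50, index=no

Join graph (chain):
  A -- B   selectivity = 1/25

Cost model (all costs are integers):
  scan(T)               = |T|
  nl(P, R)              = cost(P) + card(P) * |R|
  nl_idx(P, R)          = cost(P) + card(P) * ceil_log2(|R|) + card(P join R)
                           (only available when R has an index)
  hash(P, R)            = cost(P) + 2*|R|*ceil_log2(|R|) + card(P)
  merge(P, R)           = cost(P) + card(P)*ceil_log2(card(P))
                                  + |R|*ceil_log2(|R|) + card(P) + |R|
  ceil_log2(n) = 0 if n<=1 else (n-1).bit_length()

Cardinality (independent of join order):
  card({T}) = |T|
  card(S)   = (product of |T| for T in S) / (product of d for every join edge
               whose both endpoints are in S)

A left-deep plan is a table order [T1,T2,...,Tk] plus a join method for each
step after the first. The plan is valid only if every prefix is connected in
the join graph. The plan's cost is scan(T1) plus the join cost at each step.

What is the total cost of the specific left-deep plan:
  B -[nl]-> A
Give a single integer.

7550

step 1: scan B: cost=50, card=50
step 2: join A via nl
    card(P join A) = 50*150/(25) = 300
    cost = 50 + 50*150 = 7550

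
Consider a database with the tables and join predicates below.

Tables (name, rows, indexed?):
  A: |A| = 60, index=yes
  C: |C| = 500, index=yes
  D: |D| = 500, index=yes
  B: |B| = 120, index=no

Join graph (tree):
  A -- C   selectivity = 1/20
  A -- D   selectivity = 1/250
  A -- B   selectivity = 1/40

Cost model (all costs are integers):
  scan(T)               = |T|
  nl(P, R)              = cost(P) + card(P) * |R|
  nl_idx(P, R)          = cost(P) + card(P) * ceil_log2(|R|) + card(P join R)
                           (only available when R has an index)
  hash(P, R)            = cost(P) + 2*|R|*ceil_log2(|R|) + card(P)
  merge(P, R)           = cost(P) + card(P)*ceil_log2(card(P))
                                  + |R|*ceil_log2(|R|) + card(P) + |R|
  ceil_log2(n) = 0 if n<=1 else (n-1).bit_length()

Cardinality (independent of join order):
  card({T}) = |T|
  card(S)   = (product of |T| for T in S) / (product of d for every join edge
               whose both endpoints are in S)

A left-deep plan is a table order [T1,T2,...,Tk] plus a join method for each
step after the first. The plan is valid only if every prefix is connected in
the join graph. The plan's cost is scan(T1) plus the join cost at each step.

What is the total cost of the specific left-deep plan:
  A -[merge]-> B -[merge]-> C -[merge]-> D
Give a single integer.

step 1: scan A: cost=60, card=60
step 2: join B via merge
    card(P join B) = 60*120/(40) = 180
    cost = 60 + 60*6 + 120*7 + 60 + 120 = 1440
step 3: join C via merge
    card(P join C) = 180*500/(20) = 4500
    cost = 1440 + 180*8 + 500*9 + 180 + 500 = 8060
step 4: join D via merge
    card(P join D) = 4500*500/(250) = 9000
    cost = 8060 + 4500*13 + 500*9 + 4500 + 500 = 76060

76060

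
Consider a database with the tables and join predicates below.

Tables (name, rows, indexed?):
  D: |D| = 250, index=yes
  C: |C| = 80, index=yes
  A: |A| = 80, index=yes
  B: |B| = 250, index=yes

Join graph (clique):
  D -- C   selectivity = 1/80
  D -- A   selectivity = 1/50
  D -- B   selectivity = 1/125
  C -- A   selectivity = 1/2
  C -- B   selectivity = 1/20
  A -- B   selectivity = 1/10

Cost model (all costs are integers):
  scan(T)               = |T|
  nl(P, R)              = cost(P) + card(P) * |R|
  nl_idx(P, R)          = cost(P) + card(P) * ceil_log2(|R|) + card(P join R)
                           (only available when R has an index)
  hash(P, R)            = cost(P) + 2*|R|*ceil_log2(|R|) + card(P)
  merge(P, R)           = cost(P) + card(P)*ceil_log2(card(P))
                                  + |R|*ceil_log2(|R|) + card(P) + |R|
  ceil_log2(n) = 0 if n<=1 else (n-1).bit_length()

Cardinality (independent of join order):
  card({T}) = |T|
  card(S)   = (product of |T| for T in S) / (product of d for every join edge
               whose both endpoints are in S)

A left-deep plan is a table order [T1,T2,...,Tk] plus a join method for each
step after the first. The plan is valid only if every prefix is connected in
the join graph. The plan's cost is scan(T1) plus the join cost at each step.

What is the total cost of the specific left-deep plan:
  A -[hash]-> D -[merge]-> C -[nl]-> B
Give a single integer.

step 1: scan A: cost=80, card=80
step 2: join D via hash
    card(P join D) = 80*250/(50) = 400
    cost = 80 + 2*250*8 + 80 = 4160
step 3: join C via merge
    card(P join C) = 400*80/(80*2) = 200
    cost = 4160 + 400*9 + 80*7 + 400 + 80 = 8800
step 4: join B via nl
    card(P join B) = 200*250/(125*20*10) = 2
    cost = 8800 + 200*250 = 58800

58800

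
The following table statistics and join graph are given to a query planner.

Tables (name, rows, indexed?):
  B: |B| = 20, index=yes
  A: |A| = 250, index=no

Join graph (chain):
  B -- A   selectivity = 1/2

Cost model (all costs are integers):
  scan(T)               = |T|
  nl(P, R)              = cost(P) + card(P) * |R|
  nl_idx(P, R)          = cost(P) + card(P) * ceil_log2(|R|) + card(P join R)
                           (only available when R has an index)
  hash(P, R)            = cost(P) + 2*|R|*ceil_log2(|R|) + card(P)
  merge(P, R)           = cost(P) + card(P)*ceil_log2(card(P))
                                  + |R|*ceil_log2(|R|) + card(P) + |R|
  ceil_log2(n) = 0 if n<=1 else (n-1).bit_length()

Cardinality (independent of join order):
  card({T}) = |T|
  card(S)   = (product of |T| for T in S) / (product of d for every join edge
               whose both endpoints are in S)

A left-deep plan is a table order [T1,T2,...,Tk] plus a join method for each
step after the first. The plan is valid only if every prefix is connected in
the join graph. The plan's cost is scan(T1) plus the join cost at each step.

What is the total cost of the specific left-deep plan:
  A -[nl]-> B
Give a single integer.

step 1: scan A: cost=250, card=250
step 2: join B via nl
    card(P join B) = 250*20/(2) = 2500
    cost = 250 + 250*20 = 5250

5250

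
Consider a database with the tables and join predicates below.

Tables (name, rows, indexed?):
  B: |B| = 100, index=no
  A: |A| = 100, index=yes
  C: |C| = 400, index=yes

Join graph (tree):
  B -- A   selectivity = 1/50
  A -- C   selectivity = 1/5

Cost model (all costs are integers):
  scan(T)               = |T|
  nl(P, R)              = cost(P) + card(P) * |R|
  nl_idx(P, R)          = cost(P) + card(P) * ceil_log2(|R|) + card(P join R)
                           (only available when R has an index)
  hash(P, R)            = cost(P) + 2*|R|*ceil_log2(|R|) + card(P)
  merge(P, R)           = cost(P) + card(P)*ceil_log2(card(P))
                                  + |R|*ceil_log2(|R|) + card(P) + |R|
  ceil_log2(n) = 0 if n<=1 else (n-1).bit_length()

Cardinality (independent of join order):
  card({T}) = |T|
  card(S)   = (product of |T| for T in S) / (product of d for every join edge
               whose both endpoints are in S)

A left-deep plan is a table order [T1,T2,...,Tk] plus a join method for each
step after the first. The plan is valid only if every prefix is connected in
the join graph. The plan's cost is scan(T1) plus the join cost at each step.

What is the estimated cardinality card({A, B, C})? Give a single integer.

16000

Tables in S: A(100), B(100), C(400)
Edges inside S: B-A(d=50), A-C(d=5)
numerator = 100 * 100 * 400 = 4000000
denominator = 50 * 5 = 250
card(S) = 4000000 / 250 = 16000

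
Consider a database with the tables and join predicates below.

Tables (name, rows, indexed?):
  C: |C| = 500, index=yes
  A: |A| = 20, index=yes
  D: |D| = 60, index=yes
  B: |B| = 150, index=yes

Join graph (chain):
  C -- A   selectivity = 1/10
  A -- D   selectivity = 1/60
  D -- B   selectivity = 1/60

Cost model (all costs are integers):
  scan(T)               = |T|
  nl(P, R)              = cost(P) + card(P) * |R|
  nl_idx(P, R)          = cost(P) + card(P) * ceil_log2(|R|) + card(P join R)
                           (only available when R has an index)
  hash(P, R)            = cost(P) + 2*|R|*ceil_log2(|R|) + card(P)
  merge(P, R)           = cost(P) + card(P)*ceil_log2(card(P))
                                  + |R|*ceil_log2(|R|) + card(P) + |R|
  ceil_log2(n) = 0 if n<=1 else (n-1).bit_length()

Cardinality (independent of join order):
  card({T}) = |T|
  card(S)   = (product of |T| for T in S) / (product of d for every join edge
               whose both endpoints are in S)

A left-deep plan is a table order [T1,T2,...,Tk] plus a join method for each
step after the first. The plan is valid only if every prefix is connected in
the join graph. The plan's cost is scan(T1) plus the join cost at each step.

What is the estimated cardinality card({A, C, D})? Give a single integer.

Tables in S: A(20), C(500), D(60)
Edges inside S: C-A(d=10), A-D(d=60)
numerator = 20 * 500 * 60 = 600000
denominator = 10 * 60 = 600
card(S) = 600000 / 600 = 1000

1000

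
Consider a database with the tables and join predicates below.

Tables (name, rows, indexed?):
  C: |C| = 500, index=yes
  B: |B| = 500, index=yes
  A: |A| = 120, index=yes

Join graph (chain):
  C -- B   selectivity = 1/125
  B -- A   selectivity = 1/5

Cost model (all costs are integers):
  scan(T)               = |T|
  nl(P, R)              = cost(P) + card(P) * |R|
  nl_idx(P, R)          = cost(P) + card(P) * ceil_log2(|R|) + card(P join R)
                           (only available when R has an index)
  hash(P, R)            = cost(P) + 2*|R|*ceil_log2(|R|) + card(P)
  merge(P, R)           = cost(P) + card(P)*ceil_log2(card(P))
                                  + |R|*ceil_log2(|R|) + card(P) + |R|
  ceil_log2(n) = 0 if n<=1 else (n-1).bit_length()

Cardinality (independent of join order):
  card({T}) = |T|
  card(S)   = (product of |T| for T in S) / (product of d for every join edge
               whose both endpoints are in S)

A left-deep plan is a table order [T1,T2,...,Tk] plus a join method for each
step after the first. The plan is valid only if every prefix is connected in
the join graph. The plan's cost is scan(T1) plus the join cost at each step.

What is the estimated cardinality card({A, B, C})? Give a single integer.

48000

Tables in S: A(120), B(500), C(500)
Edges inside S: C-B(d=125), B-A(d=5)
numerator = 120 * 500 * 500 = 30000000
denominator = 125 * 5 = 625
card(S) = 30000000 / 625 = 48000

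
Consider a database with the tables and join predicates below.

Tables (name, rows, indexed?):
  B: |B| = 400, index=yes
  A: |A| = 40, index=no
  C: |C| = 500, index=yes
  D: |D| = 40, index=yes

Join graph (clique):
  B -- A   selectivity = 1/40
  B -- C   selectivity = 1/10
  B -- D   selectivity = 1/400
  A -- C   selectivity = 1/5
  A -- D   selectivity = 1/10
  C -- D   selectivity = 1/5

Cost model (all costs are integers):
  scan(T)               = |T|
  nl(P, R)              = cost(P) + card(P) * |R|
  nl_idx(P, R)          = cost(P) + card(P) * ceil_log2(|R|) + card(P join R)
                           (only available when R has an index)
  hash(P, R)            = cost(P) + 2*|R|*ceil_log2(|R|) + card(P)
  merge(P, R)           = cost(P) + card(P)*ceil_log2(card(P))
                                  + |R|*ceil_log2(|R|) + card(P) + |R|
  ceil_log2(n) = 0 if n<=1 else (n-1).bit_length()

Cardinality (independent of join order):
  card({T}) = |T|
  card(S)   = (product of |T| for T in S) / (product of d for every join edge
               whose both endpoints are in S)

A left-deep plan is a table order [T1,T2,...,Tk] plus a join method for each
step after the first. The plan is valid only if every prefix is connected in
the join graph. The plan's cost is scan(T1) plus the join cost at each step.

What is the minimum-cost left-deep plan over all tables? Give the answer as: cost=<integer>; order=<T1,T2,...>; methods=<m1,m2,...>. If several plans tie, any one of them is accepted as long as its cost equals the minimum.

cost=1004; order=D,B,A,C; methods=nl_idx,hash,nl_idx

Selinger DP (subsets sized 1..n):
  {B}: scan cost=400, card=400
  {A}: scan cost=40, card=40
  {C}: scan cost=500, card=500
  {D}: scan cost=40, card=40
  {AB}: card=400; try (B,nl_idx)→800, (A,hash)→1280, (B,merge)→4320, (A,merge)→4680, (B,hash)→7280, (B,nl)→16040 …(+1); best=800 via (B,nl_idx)
  {BC}: card=20000; try (B,hash)→8200, (C,merge)→9400, (B,merge)→9500, (C,hash)→9800, (C,nl_idx)→24000, (B,nl_idx)→25000 …(+2); best=8200 via (B,hash)
  {BD}: card=40; try (B,nl_idx)→440, (D,hash)→1280, (D,nl_idx)→2840, (B,merge)→4320, (D,merge)→4680, (B,hash)→7280 …(+2); best=440 via (B,nl_idx)
  {AC}: card=4000; try (A,hash)→1480, (C,nl_idx)→4400, (C,merge)→5320, (A,merge)→5780, (C,hash)→9080, (C,nl)→20040 …(+1); best=1480 via (A,hash)
  {AD}: card=160; try (D,nl_idx)→440, (D,hash)→560, (A,hash)→560, (D,merge)→600, (A,merge)→600, (D,nl)→1640 …(+1); best=440 via (D,nl_idx)
  {CD}: card=4000; try (D,hash)→1480, (C,nl_idx)→4400, (C,merge)→5320, (D,merge)→5780, (D,nl_idx)→7500, (C,hash)→9080 …(+2); best=1480 via (D,hash)
  {ABC}: card=4000; try (C,nl_idx)→8400, (C,merge)→9800, (C,hash)→10200, (B,hash)→12680, (A,hash)→28680, (B,nl_idx)→41480 …(+5); best=8400 via (C,nl_idx)
  {ABD}: card=4; try (A,hash)→960, (A,merge)→1000, (D,hash)→1680, (B,nl_idx)→1884, (A,nl)→2040, (D,nl_idx)→3204 …(+5); best=960 via (A,hash)
  {BCD}: card=400; try (C,nl_idx)→1200, (C,merge)→5720, (C,hash)→9480, (B,hash)→12680, (C,nl)→20440, (D,hash)→28680 …(+6); best=1200 via (C,nl_idx)
  {ACD}: card=3200; try (C,nl_idx)→5080, (D,hash)→5960, (A,hash)→5960, (C,merge)→6880, (C,hash)→9600, (D,nl_idx)→28680 …(+5); best=5080 via (C,nl_idx)
  {ABCD}: card=8; try (C,nl_idx)→1004, (A,hash)→2080, (C,nl)→2960, (A,merge)→5480, (C,merge)→5972, (C,hash)→9964 …(+9); best=1004 via (C,nl_idx)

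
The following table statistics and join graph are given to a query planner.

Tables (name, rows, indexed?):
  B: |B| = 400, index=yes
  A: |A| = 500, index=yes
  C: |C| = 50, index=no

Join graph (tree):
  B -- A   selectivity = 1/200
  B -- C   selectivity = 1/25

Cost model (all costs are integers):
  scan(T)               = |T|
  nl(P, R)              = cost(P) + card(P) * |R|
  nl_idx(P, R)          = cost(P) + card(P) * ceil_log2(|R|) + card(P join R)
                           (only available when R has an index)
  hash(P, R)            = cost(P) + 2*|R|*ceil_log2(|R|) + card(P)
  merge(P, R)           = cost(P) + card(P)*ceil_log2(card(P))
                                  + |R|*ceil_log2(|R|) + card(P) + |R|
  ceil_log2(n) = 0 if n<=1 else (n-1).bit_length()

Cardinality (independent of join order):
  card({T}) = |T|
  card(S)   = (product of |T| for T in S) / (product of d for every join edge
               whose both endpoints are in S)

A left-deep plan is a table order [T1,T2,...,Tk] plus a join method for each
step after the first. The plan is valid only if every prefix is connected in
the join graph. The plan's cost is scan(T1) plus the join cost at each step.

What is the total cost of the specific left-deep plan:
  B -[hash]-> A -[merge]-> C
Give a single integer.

21150

step 1: scan B: cost=400, card=400
step 2: join A via hash
    card(P join A) = 400*500/(200) = 1000
    cost = 400 + 2*500*9 + 400 = 9800
step 3: join C via merge
    card(P join C) = 1000*50/(25) = 2000
    cost = 9800 + 1000*10 + 50*6 + 1000 + 50 = 21150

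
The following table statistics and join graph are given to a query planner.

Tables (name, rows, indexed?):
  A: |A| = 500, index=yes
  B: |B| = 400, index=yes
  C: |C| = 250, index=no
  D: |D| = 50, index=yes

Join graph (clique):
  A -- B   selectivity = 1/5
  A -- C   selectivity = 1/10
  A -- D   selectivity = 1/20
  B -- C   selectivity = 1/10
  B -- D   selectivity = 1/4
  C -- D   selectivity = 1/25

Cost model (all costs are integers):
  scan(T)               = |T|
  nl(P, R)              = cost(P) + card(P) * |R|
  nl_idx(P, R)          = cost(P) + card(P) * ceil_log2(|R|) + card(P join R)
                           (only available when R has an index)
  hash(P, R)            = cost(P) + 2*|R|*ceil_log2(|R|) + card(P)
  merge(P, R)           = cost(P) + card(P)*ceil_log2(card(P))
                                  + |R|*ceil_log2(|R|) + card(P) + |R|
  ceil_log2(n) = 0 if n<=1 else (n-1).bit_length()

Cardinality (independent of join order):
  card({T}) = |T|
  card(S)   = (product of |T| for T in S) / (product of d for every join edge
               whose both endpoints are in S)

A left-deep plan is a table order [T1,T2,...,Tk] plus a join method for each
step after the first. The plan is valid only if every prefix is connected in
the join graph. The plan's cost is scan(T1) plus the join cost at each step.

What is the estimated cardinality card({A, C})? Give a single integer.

Tables in S: A(500), C(250)
Edges inside S: A-C(d=10)
numerator = 500 * 250 = 125000
denominator = 10 = 10
card(S) = 125000 / 10 = 12500

12500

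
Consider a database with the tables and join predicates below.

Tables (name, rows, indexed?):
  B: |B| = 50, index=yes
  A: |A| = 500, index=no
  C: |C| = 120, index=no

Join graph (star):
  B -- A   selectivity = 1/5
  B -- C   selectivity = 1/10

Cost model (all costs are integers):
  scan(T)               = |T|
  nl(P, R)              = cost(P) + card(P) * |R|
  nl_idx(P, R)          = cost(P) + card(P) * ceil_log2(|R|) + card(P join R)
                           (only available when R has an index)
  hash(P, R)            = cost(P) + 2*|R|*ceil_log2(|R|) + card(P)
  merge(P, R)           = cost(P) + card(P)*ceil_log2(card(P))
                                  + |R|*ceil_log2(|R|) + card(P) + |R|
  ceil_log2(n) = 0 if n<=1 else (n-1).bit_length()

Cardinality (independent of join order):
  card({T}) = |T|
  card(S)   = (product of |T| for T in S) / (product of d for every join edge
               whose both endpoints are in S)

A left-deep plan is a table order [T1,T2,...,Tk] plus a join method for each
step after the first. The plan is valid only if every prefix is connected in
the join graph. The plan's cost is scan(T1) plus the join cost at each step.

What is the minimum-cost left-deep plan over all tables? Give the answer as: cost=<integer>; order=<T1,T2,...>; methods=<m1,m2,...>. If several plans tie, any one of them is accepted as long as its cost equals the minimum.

Selinger DP (subsets sized 1..n):
  {B}: scan cost=50, card=50
  {A}: scan cost=500, card=500
  {C}: scan cost=120, card=120
  {AB}: card=5000; try (B,hash)→1600, (A,merge)→5400, (B,merge)→5850, (B,nl_idx)→8500, (A,hash)→9100, (A,nl)→25050 …(+1); best=1600 via (B,hash)
  {BC}: card=600; try (B,hash)→840, (C,merge)→1360, (B,merge)→1430, (B,nl_idx)→1440, (C,hash)→1780, (C,nl)→6050 …(+1); best=840 via (B,hash)
  {ABC}: card=60000; try (C,hash)→8280, (A,hash)→10440, (A,merge)→12440, (C,merge)→72560, (A,nl)→300840, (C,nl)→601600; best=8280 via (C,hash)

cost=8280; order=A,B,C; methods=hash,hash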